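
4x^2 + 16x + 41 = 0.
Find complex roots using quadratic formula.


disc = 16^2 - 4*4*41 = 256 - 656 = -400
sqrt(|disc|) = sqrt(400) = 20.0000
Real part = -16/(2*4) = -2.0000
Imag part = 20.0000/(2*4) = 2.5000

-2.0000 ± 2.5000i


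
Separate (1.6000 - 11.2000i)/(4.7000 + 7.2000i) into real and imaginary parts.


Multiply by conjugate: (1.6000 - 11.2000i)(4.7000 - 7.2000i) / (4.7^2 + 7.2^2)
Numerator real = 1.6*4.7 - (11.2)*7.2 = -73.12
Numerator imag = -11.2*4.7 - 1.6*7.2 = -64.16
Denominator = 73.93
Re(z) = -73.12/73.93 = -0.9890
Im(z) = -64.16/73.93 = -0.8678

Re(z) = -0.9890, Im(z) = -0.8678


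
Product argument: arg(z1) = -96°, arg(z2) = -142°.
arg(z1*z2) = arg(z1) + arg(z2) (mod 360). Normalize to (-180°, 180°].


arg(z1*z2) = -96° - 142° = -238°
Normalized to (-180°, 180°]: 122°

122°


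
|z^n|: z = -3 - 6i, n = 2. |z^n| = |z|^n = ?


|z| = sqrt(9+36) = sqrt(45) = 6.7082
|z^2| = |z|^2 = (sqrt(45))^2 = 45

|z^2| = 45


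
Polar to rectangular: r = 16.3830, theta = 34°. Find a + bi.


a = 16.3830*cos(34°) = 16.3830*0.829038 = 13.5821
b = 16.3830*sin(34°) = 16.3830*0.559193 = 9.1613

13.5821 + 9.1613i


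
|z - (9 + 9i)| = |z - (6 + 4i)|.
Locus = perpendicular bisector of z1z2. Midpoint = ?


Equal distances means the locus is the perpendicular bisector of z1 and z2.
Midpoint = ((9+6)/2, (9+4)/2) = (7.5000, 6.5000)

Perpendicular bisector through (7.5000, 6.5000)


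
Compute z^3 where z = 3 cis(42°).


r^3 = 3^3 = 27
n*theta = 3*42° = 126° = 126° (mod 360)
a = 27*cos(126°) = -15.8702
b = 27*sin(126°) = 21.8435

27 cis(126°) = -15.8702 + 21.8435i


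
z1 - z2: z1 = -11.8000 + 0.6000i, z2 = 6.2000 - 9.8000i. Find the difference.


Real: -11.8 - 6.2 = -18
Imag: 0.6 + 9.8 = 10.4

-18.0000 + 10.4000i


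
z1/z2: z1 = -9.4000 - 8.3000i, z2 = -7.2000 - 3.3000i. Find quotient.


Conjugate of z2 = -7.2000 + 3.3000i
Numerator: (-9.4000 - 8.3000i)(-7.2000 + 3.3000i) = 95.0700 + 28.7400i
Denominator: (-7.2)^2 + (-3.3)^2 = 62.73
Result = (95.0700 + 28.7400i)/62.73

1.5155 + 0.4582i


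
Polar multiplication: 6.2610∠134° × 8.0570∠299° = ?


r = 6.2610 * 8.0570 = 50.4449
theta = 134° + 299° = 433° = 73° (mod 360)

50.4449 cis(73°)


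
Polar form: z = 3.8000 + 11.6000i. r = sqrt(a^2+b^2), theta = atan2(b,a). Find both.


r = sqrt(14.44+134.56) = sqrt(149) = 12.2066
theta = atan2(11.6, 3.8) = 71.8619 degrees

r = 12.2066, theta = 71.8619 degrees


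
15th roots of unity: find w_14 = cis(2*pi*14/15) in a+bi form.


Angle = 360*14/15 = 336°
a = cos(336°) = 0.9135
b = sin(336°) = -0.4067

0.9135 - 0.4067i


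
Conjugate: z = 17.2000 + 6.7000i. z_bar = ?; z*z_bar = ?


z_bar = 17.2000 - 6.7000i
z*z_bar = 17.2^2 + 6.7^2 = 295.84 + 44.89 = 340.73

z_bar = 17.2000 - 6.7000i, z*z_bar = 340.73


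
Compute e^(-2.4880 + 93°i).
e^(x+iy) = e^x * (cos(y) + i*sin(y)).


e^-2.4880 = 0.0831
cos(93°) = -0.0523
sin(93°) = 0.9986
Real = 0.0831*(-0.0523) = -0.0043
Imag = 0.0831*0.9986 = 0.0830

-0.0043 + 0.0830i


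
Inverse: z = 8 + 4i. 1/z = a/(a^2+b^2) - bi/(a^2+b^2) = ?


|z|^2 = 64+16 = 80
1/z = (8 - 4i)/80

1/z = 0.1000 - 0.0500i


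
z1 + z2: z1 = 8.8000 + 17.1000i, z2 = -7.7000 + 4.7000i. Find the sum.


Real: 8.8 - 7.7 = 1.1
Imag: 17.1 + 4.7 = 21.8

1.1000 + 21.8000i


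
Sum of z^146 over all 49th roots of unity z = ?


The roots are w_k = w^k with w = e^(2*pi*i/49), and (w^k)^146 = (w^146)^k.
So S = 1 + u + u^2 + ... + u^(48) with u = w^146.
146 = 2*49 + 48, so 146 is not a multiple of 49: u = (w^49)^2 * w^48 = w^48 ≠ 1 (w is a primitive 49th root), while u^49 = (w^49)^146 = 1.
Geometric series: S = (1 - u^49)/(1 - u) = (1 - 1)/(1 - u) = 0

S = 0


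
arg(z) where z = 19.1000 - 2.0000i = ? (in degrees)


Re = 19.1, Im = -2
arg = atan2(-2, 19.1) = -5.9778 degrees

arg(z) = -5.9778 degrees


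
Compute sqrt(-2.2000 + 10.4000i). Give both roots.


|z| = sqrt(4.84+108.16) = 10.6301
sqrt((|z|+a)/2) = sqrt((10.6301+(-2.2))/2) = sqrt(4.2151) = 2.0531
sqrt((|z|-a)/2) = sqrt((10.6301-(-2.2))/2) = sqrt(6.4151) = 2.5328

±(2.0531 + 2.5328i) i.e. 2.0531 + 2.5328i and -2.0531 - 2.5328i


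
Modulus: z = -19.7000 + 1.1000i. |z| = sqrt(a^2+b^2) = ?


|z| = sqrt((-19.7)^2 + 1.1^2) = sqrt(388.09 + 1.21) = sqrt(389.3) = 19.7307

|z| = 19.7307


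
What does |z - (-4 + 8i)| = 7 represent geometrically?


|z - z0| = r is a circle with center z0 and radius r.
Center = (-4, 8), radius = 7

Circle with center (-4, 8) and radius 7


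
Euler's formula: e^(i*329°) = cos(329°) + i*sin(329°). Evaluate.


cos(329°) = 0.8572
sin(329°) = -0.5150

e^(i*329°) = 0.8572 - 0.5150i


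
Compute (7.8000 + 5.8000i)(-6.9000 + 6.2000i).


Real = 7.8*(-6.9) - 5.8*6.2 = -53.82 - 35.96 = -89.78
Imag = 7.8*6.2 - (6.9)*5.8 = 48.36 - (40.02) = 8.34

-89.7800 + 8.3400i


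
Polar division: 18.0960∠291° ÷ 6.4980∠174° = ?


r = 18.0960 / 6.4980 = 2.7849
theta = 291° - 174° = 117° = 117° (mod 360)

2.7849 cis(117°)


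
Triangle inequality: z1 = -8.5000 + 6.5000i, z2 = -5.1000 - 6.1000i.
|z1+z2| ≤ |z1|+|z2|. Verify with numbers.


|z1| = sqrt((-8.5)^2 + 6.5^2) = sqrt(114.5) = 10.7005
|z2| = sqrt((-5.1)^2 + (-6.1)^2) = sqrt(63.22) = 7.9511
z1+z2 = -13.6000 + 0.4000i
|z1+z2| = sqrt(185.12) = 13.6059
|z1|+|z2| = 10.7005 + 7.9511 = 18.6516

|z1+z2| = 13.6059 ≤ |z1|+|z2| = 18.6516 (verified)


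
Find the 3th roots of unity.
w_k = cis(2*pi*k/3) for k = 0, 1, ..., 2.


The 3th roots of unity are cis(360k/3°) for k=0..2
Angle step = 360/3 = 120°
Primitive root: cis(120°)
Primitive root = -0.5000 + 0.8660i

3 roots at angles: 0°, 120°, 240°


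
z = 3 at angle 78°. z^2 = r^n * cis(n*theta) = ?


r^2 = 3^2 = 9
n*theta = 2*78° = 156° = 156° (mod 360)
a = 9*cos(156°) = -8.2219
b = 9*sin(156°) = 3.6606

9 cis(156°) = -8.2219 + 3.6606i


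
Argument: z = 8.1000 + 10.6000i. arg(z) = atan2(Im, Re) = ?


Re = 8.1, Im = 10.6
arg = atan2(10.6, 8.1) = 52.6147 degrees

arg(z) = 52.6147 degrees


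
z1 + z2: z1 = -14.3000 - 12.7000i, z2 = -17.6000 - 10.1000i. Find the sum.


Real: -14.3 - 17.6 = -31.9
Imag: -12.7 - 10.1 = -22.8

-31.9000 - 22.8000i


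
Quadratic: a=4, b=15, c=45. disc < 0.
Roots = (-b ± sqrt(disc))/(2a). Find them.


disc = 15^2 - 4*4*45 = 225 - 720 = -495
sqrt(|disc|) = sqrt(495) = 22.2486
Real part = -15/(2*4) = -1.8750
Imag part = 22.2486/(2*4) = 2.7811

-1.8750 ± 2.7811i


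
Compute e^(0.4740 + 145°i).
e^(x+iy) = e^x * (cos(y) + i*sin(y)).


e^0.4740 = 1.6064
cos(145°) = -0.81915
sin(145°) = 0.5736
Real = 1.6064*(-0.81915) = -1.3159
Imag = 1.6064*0.5736 = 0.9214

-1.3159 + 0.9214i


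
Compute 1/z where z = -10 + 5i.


|z|^2 = 100+25 = 125
1/z = (-10 - 5i)/125

1/z = -0.0800 - 0.0400i


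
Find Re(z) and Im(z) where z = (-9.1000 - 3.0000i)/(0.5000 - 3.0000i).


Multiply by conjugate: (-9.1000 - 3.0000i)(0.5000 + 3.0000i) / (0.5^2 + (-3)^2)
Numerator real = -9.1*0.5 - (3)*(-3) = 4.45
Numerator imag = -3*0.5 - (-9.1)*(-3) = -28.8
Denominator = 9.25
Re(z) = 4.45/9.25 = 0.4811
Im(z) = -28.8/9.25 = -3.1135

Re(z) = 0.4811, Im(z) = -3.1135


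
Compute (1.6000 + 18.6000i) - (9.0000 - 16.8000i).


Real: 1.6 - 9 = -7.4
Imag: 18.6 + 16.8 = 35.4

-7.4000 + 35.4000i


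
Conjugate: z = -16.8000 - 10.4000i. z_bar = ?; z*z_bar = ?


z_bar = -16.8000 + 10.4000i
z*z_bar = (-16.8)^2 + (-10.4)^2 = 282.24 + 108.16 = 390.4

z_bar = -16.8000 + 10.4000i, z*z_bar = 390.4


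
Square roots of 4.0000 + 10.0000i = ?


|z| = sqrt(16+100) = 10.7703
sqrt((|z|+a)/2) = sqrt((10.7703+4)/2) = sqrt(7.3852) = 2.7176
sqrt((|z|-a)/2) = sqrt((10.7703-4)/2) = sqrt(3.3852) = 1.8399

±(2.7176 + 1.8399i) i.e. 2.7176 + 1.8399i and -2.7176 - 1.8399i


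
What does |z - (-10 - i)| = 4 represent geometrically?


|z - z0| = r is a circle with center z0 and radius r.
Center = (-10, -1), radius = 4

Circle with center (-10, -1) and radius 4


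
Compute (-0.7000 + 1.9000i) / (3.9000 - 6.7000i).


Conjugate of z2 = 3.9000 + 6.7000i
Numerator: (-0.7000 + 1.9000i)(3.9000 + 6.7000i) = -15.4600 + 2.7200i
Denominator: 3.9^2 + (-6.7)^2 = 60.1
Result = (-15.4600 + 2.7200i)/60.1

-0.2572 + 0.0453i


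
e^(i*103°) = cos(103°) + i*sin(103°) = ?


cos(103°) = -0.2250
sin(103°) = 0.9744

e^(i*103°) = -0.2250 + 0.9744i


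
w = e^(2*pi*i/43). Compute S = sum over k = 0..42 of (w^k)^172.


The roots are w_k = w^k with w = e^(2*pi*i/43), and (w^k)^172 = (w^172)^k.
So S = 1 + u + u^2 + ... + u^(42) with u = w^172.
172 = 4*43 + 0, so 172 is a multiple of 43 and u = (w^43)^4 = 1.
Every one of the 43 terms equals 1: S = 43

S = 43


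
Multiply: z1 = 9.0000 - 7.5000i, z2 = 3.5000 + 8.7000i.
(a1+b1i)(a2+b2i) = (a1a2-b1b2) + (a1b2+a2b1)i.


Real = 9*3.5 - (-7.5)*8.7 = 31.5 - (-65.25) = 96.75
Imag = 9*8.7 + 3.5*(-7.5) = 78.3 - (26.25) = 52.05

96.7500 + 52.0500i


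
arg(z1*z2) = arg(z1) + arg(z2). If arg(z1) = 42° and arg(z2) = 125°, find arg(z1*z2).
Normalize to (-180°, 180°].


arg(z1*z2) = 42° + 125° = 167°
Normalized to (-180°, 180°]: 167°

167°


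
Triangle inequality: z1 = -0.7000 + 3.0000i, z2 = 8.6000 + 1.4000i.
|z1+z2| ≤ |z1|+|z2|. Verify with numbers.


|z1| = sqrt((-0.7)^2 + 3^2) = sqrt(9.49) = 3.0806
|z2| = sqrt(8.6^2 + 1.4^2) = sqrt(75.92) = 8.7132
z1+z2 = 7.9000 + 4.4000i
|z1+z2| = sqrt(81.77) = 9.0427
|z1|+|z2| = 3.0806 + 8.7132 = 11.7938

|z1+z2| = 9.0427 ≤ |z1|+|z2| = 11.7938 (verified)


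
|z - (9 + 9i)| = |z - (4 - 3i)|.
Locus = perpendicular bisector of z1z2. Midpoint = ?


Equal distances means the locus is the perpendicular bisector of z1 and z2.
Midpoint = ((9+4)/2, (9+(-3))/2) = (6.5000, 3.0000)

Perpendicular bisector through (6.5000, 3.0000)


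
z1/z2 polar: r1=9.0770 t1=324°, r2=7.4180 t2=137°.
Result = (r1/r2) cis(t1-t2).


r = 9.0770 / 7.4180 = 1.2236
theta = 324° - 137° = 187° = 187° (mod 360)

1.2236 cis(187°)


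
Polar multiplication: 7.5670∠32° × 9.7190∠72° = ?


r = 7.5670 * 9.7190 = 73.5437
theta = 32° + 72° = 104° = 104° (mod 360)

73.5437 cis(104°)


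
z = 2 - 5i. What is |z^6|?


|z| = sqrt(4+25) = sqrt(29) = 5.3852
|z^6| = |z|^6 = (sqrt(29))^6 = 29^3 = 24389

|z^6| = 24389


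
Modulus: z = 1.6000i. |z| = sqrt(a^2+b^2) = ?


|z| = sqrt(0^2 + 1.6^2) = sqrt(0 + 2.56) = sqrt(2.56) = 1.6000

|z| = 1.6000


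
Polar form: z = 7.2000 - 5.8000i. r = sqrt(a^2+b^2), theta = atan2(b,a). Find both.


r = sqrt(51.84+33.64) = sqrt(85.48) = 9.2455
theta = atan2(-5.8, 7.2) = -38.8534 degrees

r = 9.2455, theta = -38.8534 degrees


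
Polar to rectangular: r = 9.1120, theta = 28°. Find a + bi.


a = 9.1120*cos(28°) = 9.1120*0.88295 = 8.0454
b = 9.1120*sin(28°) = 9.1120*0.46947 = 4.2778

8.0454 + 4.2778i


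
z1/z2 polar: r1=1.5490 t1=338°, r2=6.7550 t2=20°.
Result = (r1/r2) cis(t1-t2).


r = 1.5490 / 6.7550 = 0.2293
theta = 338° - 20° = 318° = 318° (mod 360)

0.2293 cis(318°)


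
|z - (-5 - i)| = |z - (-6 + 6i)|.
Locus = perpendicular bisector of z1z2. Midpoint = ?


Equal distances means the locus is the perpendicular bisector of z1 and z2.
Midpoint = ((-5+(-6))/2, (-1+6)/2) = (-5.5000, 2.5000)

Perpendicular bisector through (-5.5000, 2.5000)


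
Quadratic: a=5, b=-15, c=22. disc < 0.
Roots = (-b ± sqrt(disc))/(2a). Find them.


disc = (-15)^2 - 4*5*22 = 225 - 440 = -215
sqrt(|disc|) = sqrt(215) = 14.6629
Real part = 15/(2*5) = 1.5000
Imag part = 14.6629/(2*5) = 1.4663

1.5000 ± 1.4663i


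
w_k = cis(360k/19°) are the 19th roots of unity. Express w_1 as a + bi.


Angle = 360*1/19 = 18.9474°
a = cos(18.9474°) = 0.9458
b = sin(18.9474°) = 0.3247

0.9458 + 0.3247i


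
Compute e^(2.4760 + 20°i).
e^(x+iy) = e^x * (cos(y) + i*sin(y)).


e^2.4760 = 11.8936
cos(20°) = 0.93969
sin(20°) = 0.34202
Real = 11.8936*0.93969 = 11.1763
Imag = 11.8936*0.34202 = 4.0678

11.1763 + 4.0678i


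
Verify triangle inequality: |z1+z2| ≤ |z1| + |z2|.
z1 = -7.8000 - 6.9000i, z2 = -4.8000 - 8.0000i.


|z1| = sqrt((-7.8)^2 + (-6.9)^2) = sqrt(108.45) = 10.4139
|z2| = sqrt((-4.8)^2 + (-8)^2) = sqrt(87.04) = 9.3295
z1+z2 = -12.6000 - 14.9000i
|z1+z2| = sqrt(380.77) = 19.5133
|z1|+|z2| = 10.4139 + 9.3295 = 19.7434

|z1+z2| = 19.5133 ≤ |z1|+|z2| = 19.7434 (verified)


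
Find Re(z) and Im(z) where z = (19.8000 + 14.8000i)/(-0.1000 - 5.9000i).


Multiply by conjugate: (19.8000 + 14.8000i)(-0.1000 + 5.9000i) / ((-0.1)^2 + (-5.9)^2)
Numerator real = 19.8*(-0.1) + 14.8*(-5.9) = -89.3
Numerator imag = 14.8*(-0.1) - 19.8*(-5.9) = 115.34
Denominator = 34.82
Re(z) = -89.3/34.82 = -2.5646
Im(z) = 115.34/34.82 = 3.3125

Re(z) = -2.5646, Im(z) = 3.3125


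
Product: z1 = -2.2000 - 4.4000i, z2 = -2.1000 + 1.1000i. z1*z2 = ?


Real = -2.2*(-2.1) - (-4.4)*1.1 = 4.62 - (-4.84) = 9.46
Imag = -2.2*1.1 - (2.1)*(-4.4) = -2.42 + 9.24 = 6.82

9.4600 + 6.8200i


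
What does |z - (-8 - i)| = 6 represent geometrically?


|z - z0| = r is a circle with center z0 and radius r.
Center = (-8, -1), radius = 6

Circle with center (-8, -1) and radius 6


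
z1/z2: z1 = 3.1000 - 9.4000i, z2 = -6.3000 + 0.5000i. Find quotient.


Conjugate of z2 = -6.3000 - 0.5000i
Numerator: (3.1000 - 9.4000i)(-6.3000 - 0.5000i) = -24.2300 + 57.6700i
Denominator: (-6.3)^2 + 0.5^2 = 39.94
Result = (-24.2300 + 57.6700i)/39.94

-0.6067 + 1.4439i


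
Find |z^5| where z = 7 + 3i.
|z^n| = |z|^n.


|z| = sqrt(49+9) = sqrt(58) = 7.6158
|z^5| = |z|^5 = (sqrt(58))^5 = 58^2 * sqrt(58) = 3364*sqrt(58)

|z^5| = 3364*sqrt(58) ≈ 25619.4607


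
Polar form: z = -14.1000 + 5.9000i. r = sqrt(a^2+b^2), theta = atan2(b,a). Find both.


r = sqrt(198.81+34.81) = sqrt(233.62) = 15.2846
theta = atan2(5.9, -14.1) = 157.2936 degrees

r = 15.2846, theta = 157.2936 degrees


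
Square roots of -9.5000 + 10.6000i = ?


|z| = sqrt(90.25+112.36) = 14.2341
sqrt((|z|+a)/2) = sqrt((14.2341+(-9.5))/2) = sqrt(2.3671) = 1.5385
sqrt((|z|-a)/2) = sqrt((14.2341-(-9.5))/2) = sqrt(11.8671) = 3.4449

±(1.5385 + 3.4449i) i.e. 1.5385 + 3.4449i and -1.5385 - 3.4449i


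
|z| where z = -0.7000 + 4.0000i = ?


|z| = sqrt((-0.7)^2 + 4^2) = sqrt(0.49 + 16) = sqrt(16.49) = 4.0608

|z| = 4.0608


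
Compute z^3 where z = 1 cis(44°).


r^3 = 1^3 = 1
n*theta = 3*44° = 132° = 132° (mod 360)
a = 1*cos(132°) = -0.6691
b = 1*sin(132°) = 0.7431

1 cis(132°) = -0.6691 + 0.7431i


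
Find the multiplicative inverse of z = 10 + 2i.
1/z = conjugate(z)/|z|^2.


|z|^2 = 100+4 = 104
1/z = (10 - 2i)/104

1/z = 0.0962 - 0.0192i


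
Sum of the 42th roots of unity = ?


The sum of all 42th roots of unity is 0.
Geometric series: (1 - w^42)/(1 - w) = (1-1)/(1-w) = 0 since w^42 = 1, w ≠ 1.
Alternatively: coefficient of z^41 in z^42 - 1 is 0.

0


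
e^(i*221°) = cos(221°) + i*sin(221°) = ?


cos(221°) = -0.7547
sin(221°) = -0.6561

e^(i*221°) = -0.7547 - 0.6561i


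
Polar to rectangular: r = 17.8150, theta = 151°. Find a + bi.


a = 17.8150*cos(151°) = 17.8150*(-0.87462) = -15.5814
b = 17.8150*sin(151°) = 17.8150*0.48481 = 8.6369

-15.5814 + 8.6369i


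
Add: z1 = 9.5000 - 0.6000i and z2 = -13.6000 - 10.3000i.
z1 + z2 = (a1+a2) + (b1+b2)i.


Real: 9.5 - 13.6 = -4.1
Imag: -0.6 - 10.3 = -10.9

-4.1000 - 10.9000i


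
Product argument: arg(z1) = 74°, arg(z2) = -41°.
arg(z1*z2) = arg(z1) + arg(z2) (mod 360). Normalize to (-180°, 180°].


arg(z1*z2) = 74° - 41° = 33°
Normalized to (-180°, 180°]: 33°

33°


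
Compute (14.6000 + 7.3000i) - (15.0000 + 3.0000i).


Real: 14.6 - 15 = -0.4
Imag: 7.3 - 3 = 4.3

-0.4000 + 4.3000i


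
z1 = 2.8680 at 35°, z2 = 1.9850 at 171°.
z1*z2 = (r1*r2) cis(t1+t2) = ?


r = 2.8680 * 1.9850 = 5.6930
theta = 35° + 171° = 206° = 206° (mod 360)

5.6930 cis(206°)


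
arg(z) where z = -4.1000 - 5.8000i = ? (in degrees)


Re = -4.1, Im = -5.8
arg = atan2(-5.8, -4.1) = -125.2564 degrees

arg(z) = -125.2564 degrees


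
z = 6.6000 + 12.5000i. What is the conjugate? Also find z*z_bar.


z_bar = 6.6000 - 12.5000i
z*z_bar = 6.6^2 + 12.5^2 = 43.56 + 156.25 = 199.81

z_bar = 6.6000 - 12.5000i, z*z_bar = 199.81


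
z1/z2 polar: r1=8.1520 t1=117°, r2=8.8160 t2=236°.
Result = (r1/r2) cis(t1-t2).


r = 8.1520 / 8.8160 = 0.9247
theta = 117° - 236° = -119° = 241° (mod 360)

0.9247 cis(241°)


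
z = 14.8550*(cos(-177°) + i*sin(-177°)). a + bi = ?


a = 14.8550*cos(-177°) = 14.8550*(-0.99863) = -14.8346
b = 14.8550*sin(-177°) = 14.8550*(-0.05234) = -0.7775

-14.8346 - 0.7775i


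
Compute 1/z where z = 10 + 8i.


|z|^2 = 100+64 = 164
1/z = (10 - 8i)/164

1/z = 0.0610 - 0.0488i


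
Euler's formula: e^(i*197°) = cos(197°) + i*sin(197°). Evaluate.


cos(197°) = -0.9563
sin(197°) = -0.2924

e^(i*197°) = -0.9563 - 0.2924i


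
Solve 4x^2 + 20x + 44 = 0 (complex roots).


disc = 20^2 - 4*4*44 = 400 - 704 = -304
sqrt(|disc|) = sqrt(304) = 17.4356
Real part = -20/(2*4) = -2.5000
Imag part = 17.4356/(2*4) = 2.1794

-2.5000 ± 2.1794i


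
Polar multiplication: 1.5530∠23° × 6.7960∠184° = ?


r = 1.5530 * 6.7960 = 10.5542
theta = 23° + 184° = 207° = 207° (mod 360)

10.5542 cis(207°)


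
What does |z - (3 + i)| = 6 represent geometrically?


|z - z0| = r is a circle with center z0 and radius r.
Center = (3, 1), radius = 6

Circle with center (3, 1) and radius 6


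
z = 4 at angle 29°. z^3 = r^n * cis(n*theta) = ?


r^3 = 4^3 = 64
n*theta = 3*29° = 87° = 87° (mod 360)
a = 64*cos(87°) = 3.3495
b = 64*sin(87°) = 63.9123

64 cis(87°) = 3.3495 + 63.9123i


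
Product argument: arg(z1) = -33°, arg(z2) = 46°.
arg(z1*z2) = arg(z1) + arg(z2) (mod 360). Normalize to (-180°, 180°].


arg(z1*z2) = -33° + 46° = 13°
Normalized to (-180°, 180°]: 13°

13°


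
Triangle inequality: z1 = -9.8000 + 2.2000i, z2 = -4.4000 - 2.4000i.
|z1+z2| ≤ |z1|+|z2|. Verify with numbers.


|z1| = sqrt((-9.8)^2 + 2.2^2) = sqrt(100.88) = 10.0439
|z2| = sqrt((-4.4)^2 + (-2.4)^2) = sqrt(25.12) = 5.0120
z1+z2 = -14.2000 - 0.2000i
|z1+z2| = sqrt(201.68) = 14.2014
|z1|+|z2| = 10.0439 + 5.0120 = 15.0559

|z1+z2| = 14.2014 ≤ |z1|+|z2| = 15.0559 (verified)


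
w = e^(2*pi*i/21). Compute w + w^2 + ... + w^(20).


With w = e^(2*pi*i/21), all 21 of the 21th roots of unity w^0 = 1, w, ..., w^(20) sum to 0: 1 + w + ... + w^(20) = (1 - w^21)/(1 - w) = 0 since w^21 = 1, w ≠ 1.
Removing the root 1: w + w^2 + ... + w^(20) = 0 - 1 = -1

Sum = -1


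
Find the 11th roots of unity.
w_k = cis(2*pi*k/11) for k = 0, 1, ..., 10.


The 11th roots of unity are cis(360k/11°) for k=0..10
Angle step = 360/11 = 32.7273°
Primitive root: cis(32.7273°)
Primitive root = 0.8413 + 0.5406i

11 roots at angles: 0°, 32.7273°, 65.4545°, 98.1818°, 130.9091°, 163.6364°, 196.3636°, 229.0909°, 261.8182°, 294.5455°, 327.2727°


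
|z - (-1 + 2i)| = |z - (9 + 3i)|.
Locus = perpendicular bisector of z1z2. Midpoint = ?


Equal distances means the locus is the perpendicular bisector of z1 and z2.
Midpoint = ((-1+9)/2, (2+3)/2) = (4.0000, 2.5000)

Perpendicular bisector through (4.0000, 2.5000)


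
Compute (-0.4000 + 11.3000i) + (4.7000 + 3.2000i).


Real: -0.4 + 4.7 = 4.3
Imag: 11.3 + 3.2 = 14.5

4.3000 + 14.5000i


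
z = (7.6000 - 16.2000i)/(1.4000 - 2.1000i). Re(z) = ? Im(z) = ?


Multiply by conjugate: (7.6000 - 16.2000i)(1.4000 + 2.1000i) / (1.4^2 + (-2.1)^2)
Numerator real = 7.6*1.4 - (16.2)*(-2.1) = 44.66
Numerator imag = -16.2*1.4 - 7.6*(-2.1) = -6.72
Denominator = 6.37
Re(z) = 44.66/6.37 = 7.0110
Im(z) = -6.72/6.37 = -1.0549

Re(z) = 7.0110, Im(z) = -1.0549


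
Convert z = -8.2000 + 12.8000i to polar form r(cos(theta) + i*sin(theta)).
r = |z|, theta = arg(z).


r = sqrt(67.24+163.84) = sqrt(231.08) = 15.2013
theta = atan2(12.8, -8.2) = 122.6446 degrees

r = 15.2013, theta = 122.6446 degrees


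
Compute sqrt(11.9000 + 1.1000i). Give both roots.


|z| = sqrt(141.61+1.21) = 11.9507
sqrt((|z|+a)/2) = sqrt((11.9507+11.9)/2) = sqrt(11.9254) = 3.4533
sqrt((|z|-a)/2) = sqrt((11.9507-11.9)/2) = sqrt(0.0254) = 0.1593

±(3.4533 + 0.1593i) i.e. 3.4533 + 0.1593i and -3.4533 - 0.1593i


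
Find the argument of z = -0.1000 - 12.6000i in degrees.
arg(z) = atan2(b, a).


Re = -0.1, Im = -12.6
arg = atan2(-12.6, -0.1) = -90.4547 degrees

arg(z) = -90.4547 degrees


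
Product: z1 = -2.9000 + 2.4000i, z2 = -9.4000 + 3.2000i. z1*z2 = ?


Real = -2.9*(-9.4) - 2.4*3.2 = 27.26 - 7.68 = 19.58
Imag = -2.9*3.2 - (9.4)*2.4 = -9.28 - (22.56) = -31.84

19.5800 - 31.8400i


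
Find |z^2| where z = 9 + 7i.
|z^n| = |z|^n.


|z| = sqrt(81+49) = sqrt(130) = 11.4018
|z^2| = |z|^2 = (sqrt(130))^2 = 130

|z^2| = 130


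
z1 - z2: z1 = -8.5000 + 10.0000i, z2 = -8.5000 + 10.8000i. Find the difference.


Real: -8.5 + 8.5 = 0
Imag: 10 - 10.8 = -0.8

-0.8000i


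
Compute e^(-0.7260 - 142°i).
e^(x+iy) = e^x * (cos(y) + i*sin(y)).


e^-0.7260 = 0.48384
cos(-142°) = -0.788
sin(-142°) = -0.6157
Real = 0.48384*(-0.788) = -0.3813
Imag = 0.48384*(-0.6157) = -0.2979

-0.3813 - 0.2979i


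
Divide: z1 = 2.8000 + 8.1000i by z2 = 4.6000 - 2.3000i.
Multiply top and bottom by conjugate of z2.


Conjugate of z2 = 4.6000 + 2.3000i
Numerator: (2.8000 + 8.1000i)(4.6000 + 2.3000i) = -5.7500 + 43.7000i
Denominator: 4.6^2 + (-2.3)^2 = 26.45
Result = (-5.7500 + 43.7000i)/26.45

-0.2174 + 1.6522i


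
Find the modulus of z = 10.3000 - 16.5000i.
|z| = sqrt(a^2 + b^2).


|z| = sqrt(10.3^2 + (-16.5)^2) = sqrt(106.09 + 272.25) = sqrt(378.34) = 19.4510

|z| = 19.4510


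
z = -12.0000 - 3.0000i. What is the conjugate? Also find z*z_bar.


z_bar = -12.0000 + 3.0000i
z*z_bar = (-12)^2 + (-3)^2 = 144 + 9 = 153

z_bar = -12.0000 + 3.0000i, z*z_bar = 153


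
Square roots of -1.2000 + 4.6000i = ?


|z| = sqrt(1.44+21.16) = 4.7539
sqrt((|z|+a)/2) = sqrt((4.7539+(-1.2))/2) = sqrt(1.7770) = 1.3330
sqrt((|z|-a)/2) = sqrt((4.7539-(-1.2))/2) = sqrt(2.9770) = 1.7254

±(1.3330 + 1.7254i) i.e. 1.3330 + 1.7254i and -1.3330 - 1.7254i


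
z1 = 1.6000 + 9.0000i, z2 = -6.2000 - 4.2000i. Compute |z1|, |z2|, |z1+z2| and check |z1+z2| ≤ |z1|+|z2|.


|z1| = sqrt(1.6^2 + 9^2) = sqrt(83.56) = 9.1411
|z2| = sqrt((-6.2)^2 + (-4.2)^2) = sqrt(56.08) = 7.4887
z1+z2 = -4.6000 + 4.8000i
|z1+z2| = sqrt(44.2) = 6.6483
|z1|+|z2| = 9.1411 + 7.4887 = 16.6298

|z1+z2| = 6.6483 ≤ |z1|+|z2| = 16.6298 (verified)


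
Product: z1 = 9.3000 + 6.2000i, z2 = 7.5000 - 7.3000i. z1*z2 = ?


Real = 9.3*7.5 - 6.2*(-7.3) = 69.75 - (-45.26) = 115.01
Imag = 9.3*(-7.3) + 7.5*6.2 = -67.89 + 46.5 = -21.39

115.0100 - 21.3900i


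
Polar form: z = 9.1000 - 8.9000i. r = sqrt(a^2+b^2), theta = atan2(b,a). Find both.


r = sqrt(82.81+79.21) = sqrt(162.02) = 12.7287
theta = atan2(-8.9, 9.1) = -44.3634 degrees

r = 12.7287, theta = -44.3634 degrees


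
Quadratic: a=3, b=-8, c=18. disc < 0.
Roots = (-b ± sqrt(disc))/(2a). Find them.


disc = (-8)^2 - 4*3*18 = 64 - 216 = -152
sqrt(|disc|) = sqrt(152) = 12.3288
Real part = 8/(2*3) = 1.3333
Imag part = 12.3288/(2*3) = 2.0548

1.3333 ± 2.0548i


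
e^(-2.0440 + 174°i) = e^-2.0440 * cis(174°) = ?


e^-2.0440 = 0.1295
cos(174°) = -0.9945
sin(174°) = 0.1045
Real = 0.1295*(-0.9945) = -0.1288
Imag = 0.1295*0.1045 = 0.0135

-0.1288 + 0.0135i


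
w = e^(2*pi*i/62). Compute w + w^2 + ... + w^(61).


With w = e^(2*pi*i/62), all 62 of the 62th roots of unity w^0 = 1, w, ..., w^(61) sum to 0: 1 + w + ... + w^(61) = (1 - w^62)/(1 - w) = 0 since w^62 = 1, w ≠ 1.
Removing the root 1: w + w^2 + ... + w^(61) = 0 - 1 = -1

Sum = -1


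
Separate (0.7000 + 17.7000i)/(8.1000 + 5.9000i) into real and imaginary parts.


Multiply by conjugate: (0.7000 + 17.7000i)(8.1000 - 5.9000i) / (8.1^2 + 5.9^2)
Numerator real = 0.7*8.1 + 17.7*5.9 = 110.1
Numerator imag = 17.7*8.1 - 0.7*5.9 = 139.24
Denominator = 100.42
Re(z) = 110.1/100.42 = 1.0964
Im(z) = 139.24/100.42 = 1.3866

Re(z) = 1.0964, Im(z) = 1.3866


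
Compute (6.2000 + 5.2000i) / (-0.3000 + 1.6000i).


Conjugate of z2 = -0.3000 - 1.6000i
Numerator: (6.2000 + 5.2000i)(-0.3000 - 1.6000i) = 6.4600 - 11.4800i
Denominator: (-0.3)^2 + 1.6^2 = 2.65
Result = (6.4600 - 11.4800i)/2.65

2.4377 - 4.3321i


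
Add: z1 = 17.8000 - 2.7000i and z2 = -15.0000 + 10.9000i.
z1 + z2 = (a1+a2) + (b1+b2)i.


Real: 17.8 - 15 = 2.8
Imag: -2.7 + 10.9 = 8.2

2.8000 + 8.2000i


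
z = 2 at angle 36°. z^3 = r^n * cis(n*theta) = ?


r^3 = 2^3 = 8
n*theta = 3*36° = 108° = 108° (mod 360)
a = 8*cos(108°) = -2.4721
b = 8*sin(108°) = 7.6085

8 cis(108°) = -2.4721 + 7.6085i


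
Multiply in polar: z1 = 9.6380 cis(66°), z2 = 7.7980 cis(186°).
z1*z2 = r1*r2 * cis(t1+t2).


r = 9.6380 * 7.7980 = 75.1571
theta = 66° + 186° = 252° = 252° (mod 360)

75.1571 cis(252°)


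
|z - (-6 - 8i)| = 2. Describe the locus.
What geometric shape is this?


|z - z0| = r is a circle with center z0 and radius r.
Center = (-6, -8), radius = 2

Circle with center (-6, -8) and radius 2


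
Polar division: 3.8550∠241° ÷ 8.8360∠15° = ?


r = 3.8550 / 8.8360 = 0.4363
theta = 241° - 15° = 226° = 226° (mod 360)

0.4363 cis(226°)


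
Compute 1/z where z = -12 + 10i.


|z|^2 = 144+100 = 244
1/z = (-12 - 10i)/244

1/z = -0.0492 - 0.0410i


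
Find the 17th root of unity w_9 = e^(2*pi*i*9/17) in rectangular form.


Angle = 360*9/17 = 190.5882°
a = cos(190.5882°) = -0.9830
b = sin(190.5882°) = -0.1837

-0.9830 - 0.1837i


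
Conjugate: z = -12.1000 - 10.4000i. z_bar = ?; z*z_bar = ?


z_bar = -12.1000 + 10.4000i
z*z_bar = (-12.1)^2 + (-10.4)^2 = 146.41 + 108.16 = 254.57

z_bar = -12.1000 + 10.4000i, z*z_bar = 254.57


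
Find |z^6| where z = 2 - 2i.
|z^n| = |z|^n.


|z| = sqrt(4+4) = sqrt(8) = 2.8284
|z^6| = |z|^6 = (sqrt(8))^6 = 8^3 = 512

|z^6| = 512


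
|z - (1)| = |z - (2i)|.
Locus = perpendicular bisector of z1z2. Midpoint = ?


Equal distances means the locus is the perpendicular bisector of z1 and z2.
Midpoint = ((1+0)/2, (0+2)/2) = (0.5000, 1.0000)

Perpendicular bisector through (0.5000, 1.0000)


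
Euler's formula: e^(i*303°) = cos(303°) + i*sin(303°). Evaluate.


cos(303°) = 0.5446
sin(303°) = -0.8387

e^(i*303°) = 0.5446 - 0.8387i


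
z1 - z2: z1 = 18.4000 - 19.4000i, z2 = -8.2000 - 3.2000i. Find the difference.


Real: 18.4 + 8.2 = 26.6
Imag: -19.4 + 3.2 = -16.2

26.6000 - 16.2000i


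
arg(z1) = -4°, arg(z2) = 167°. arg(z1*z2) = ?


arg(z1*z2) = -4° + 167° = 163°
Normalized to (-180°, 180°]: 163°

163°


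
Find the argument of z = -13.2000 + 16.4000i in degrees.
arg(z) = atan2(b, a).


Re = -13.2, Im = 16.4
arg = atan2(16.4, -13.2) = 128.8298 degrees

arg(z) = 128.8298 degrees


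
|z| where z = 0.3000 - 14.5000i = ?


|z| = sqrt(0.3^2 + (-14.5)^2) = sqrt(0.09 + 210.25) = sqrt(210.34) = 14.5031

|z| = 14.5031


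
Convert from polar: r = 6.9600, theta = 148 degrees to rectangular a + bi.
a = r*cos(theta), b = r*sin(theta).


a = 6.9600*cos(148°) = 6.9600*(-0.84805) = -5.9024
b = 6.9600*sin(148°) = 6.9600*0.52992 = 3.6882

-5.9024 + 3.6882i


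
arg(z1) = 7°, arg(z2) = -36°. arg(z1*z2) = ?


arg(z1*z2) = 7° - 36° = -29°
Normalized to (-180°, 180°]: -29°

-29°


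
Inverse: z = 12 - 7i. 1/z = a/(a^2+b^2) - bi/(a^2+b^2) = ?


|z|^2 = 144+49 = 193
1/z = (12 + 7i)/193

1/z = 0.0622 + 0.0363i


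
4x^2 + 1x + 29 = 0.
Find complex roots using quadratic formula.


disc = 1^2 - 4*4*29 = 1 - 464 = -463
sqrt(|disc|) = sqrt(463) = 21.5174
Real part = -1/(2*4) = -0.1250
Imag part = 21.5174/(2*4) = 2.6897

-0.1250 ± 2.6897i


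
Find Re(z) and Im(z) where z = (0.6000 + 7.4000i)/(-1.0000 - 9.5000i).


Multiply by conjugate: (0.6000 + 7.4000i)(-1.0000 + 9.5000i) / ((-1)^2 + (-9.5)^2)
Numerator real = 0.6*(-1) + 7.4*(-9.5) = -70.9
Numerator imag = 7.4*(-1) - 0.6*(-9.5) = -1.7
Denominator = 91.25
Re(z) = -70.9/91.25 = -0.7770
Im(z) = -1.7/91.25 = -0.0186

Re(z) = -0.7770, Im(z) = -0.0186


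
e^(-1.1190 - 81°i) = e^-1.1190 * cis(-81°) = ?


e^-1.1190 = 0.3266
cos(-81°) = 0.1564
sin(-81°) = -0.9877
Real = 0.3266*0.1564 = 0.0511
Imag = 0.3266*(-0.9877) = -0.3226

0.0511 - 0.3226i


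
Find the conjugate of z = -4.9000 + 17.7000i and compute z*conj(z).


z_bar = -4.9000 - 17.7000i
z*z_bar = (-4.9)^2 + 17.7^2 = 24.01 + 313.29 = 337.3

z_bar = -4.9000 - 17.7000i, z*z_bar = 337.3


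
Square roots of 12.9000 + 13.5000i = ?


|z| = sqrt(166.41+182.25) = 18.6724
sqrt((|z|+a)/2) = sqrt((18.6724+12.9)/2) = sqrt(15.7862) = 3.9732
sqrt((|z|-a)/2) = sqrt((18.6724-12.9)/2) = sqrt(2.8862) = 1.6989

±(3.9732 + 1.6989i) i.e. 3.9732 + 1.6989i and -3.9732 - 1.6989i


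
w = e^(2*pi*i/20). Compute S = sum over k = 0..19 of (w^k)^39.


The roots are w_k = w^k with w = e^(2*pi*i/20), and (w^k)^39 = (w^39)^k.
So S = 1 + u + u^2 + ... + u^(19) with u = w^39.
39 = 1*20 + 19, so 39 is not a multiple of 20: u = (w^20)^1 * w^19 = w^19 ≠ 1 (w is a primitive 20th root), while u^20 = (w^20)^39 = 1.
Geometric series: S = (1 - u^20)/(1 - u) = (1 - 1)/(1 - u) = 0

S = 0


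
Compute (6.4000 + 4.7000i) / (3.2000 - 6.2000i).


Conjugate of z2 = 3.2000 + 6.2000i
Numerator: (6.4000 + 4.7000i)(3.2000 + 6.2000i) = -8.6600 + 54.7200i
Denominator: 3.2^2 + (-6.2)^2 = 48.68
Result = (-8.6600 + 54.7200i)/48.68

-0.1779 + 1.1241i


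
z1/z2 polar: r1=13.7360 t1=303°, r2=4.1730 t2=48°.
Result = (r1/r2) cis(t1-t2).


r = 13.7360 / 4.1730 = 3.2916
theta = 303° - 48° = 255° = 255° (mod 360)

3.2916 cis(255°)


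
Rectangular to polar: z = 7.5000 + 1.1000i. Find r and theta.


r = sqrt(56.25+1.21) = sqrt(57.46) = 7.5802
theta = atan2(1.1, 7.5) = 8.3439 degrees

r = 7.5802, theta = 8.3439 degrees


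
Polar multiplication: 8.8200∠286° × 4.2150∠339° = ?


r = 8.8200 * 4.2150 = 37.1763
theta = 286° + 339° = 625° = 265° (mod 360)

37.1763 cis(265°)


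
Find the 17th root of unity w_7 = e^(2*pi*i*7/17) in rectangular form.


Angle = 360*7/17 = 148.2353°
a = cos(148.2353°) = -0.8502
b = sin(148.2353°) = 0.5264

-0.8502 + 0.5264i


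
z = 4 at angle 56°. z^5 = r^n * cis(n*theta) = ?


r^5 = 4^5 = 1024
n*theta = 5*56° = 280° = 280° (mod 360)
a = 1024*cos(280°) = 177.8157
b = 1024*sin(280°) = -1008.4431

1024 cis(280°) = 177.8157 - 1008.4431i


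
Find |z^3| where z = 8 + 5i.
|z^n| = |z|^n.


|z| = sqrt(64+25) = sqrt(89) = 9.4340
|z^3| = |z|^3 = (sqrt(89))^3 = 89*sqrt(89)

|z^3| = 89*sqrt(89) ≈ 839.6243


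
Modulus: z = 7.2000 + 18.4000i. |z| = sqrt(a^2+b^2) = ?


|z| = sqrt(7.2^2 + 18.4^2) = sqrt(51.84 + 338.56) = sqrt(390.4) = 19.7585

|z| = 19.7585


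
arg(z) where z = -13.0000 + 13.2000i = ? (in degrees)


Re = -13, Im = 13.2
arg = atan2(13.2, -13) = 134.5626 degrees

arg(z) = 134.5626 degrees


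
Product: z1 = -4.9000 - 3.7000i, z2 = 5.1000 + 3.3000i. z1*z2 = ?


Real = -4.9*5.1 - (-3.7)*3.3 = -24.99 - (-12.21) = -12.78
Imag = -4.9*3.3 + 5.1*(-3.7) = -16.17 - (18.87) = -35.04

-12.7800 - 35.0400i


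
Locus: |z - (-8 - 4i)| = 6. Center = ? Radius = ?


|z - z0| = r is a circle with center z0 and radius r.
Center = (-8, -4), radius = 6

Circle with center (-8, -4) and radius 6


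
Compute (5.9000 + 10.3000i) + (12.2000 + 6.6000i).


Real: 5.9 + 12.2 = 18.1
Imag: 10.3 + 6.6 = 16.9

18.1000 + 16.9000i


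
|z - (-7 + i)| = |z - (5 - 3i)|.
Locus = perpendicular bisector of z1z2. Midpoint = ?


Equal distances means the locus is the perpendicular bisector of z1 and z2.
Midpoint = ((-7+5)/2, (1+(-3))/2) = (-1.0000, -1.0000)

Perpendicular bisector through (-1.0000, -1.0000)


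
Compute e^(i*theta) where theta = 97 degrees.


cos(97°) = -0.1219
sin(97°) = 0.9925

e^(i*97°) = -0.1219 + 0.9925i


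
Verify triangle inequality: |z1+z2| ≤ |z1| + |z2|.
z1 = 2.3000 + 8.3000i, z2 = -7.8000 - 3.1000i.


|z1| = sqrt(2.3^2 + 8.3^2) = sqrt(74.18) = 8.6128
|z2| = sqrt((-7.8)^2 + (-3.1)^2) = sqrt(70.45) = 8.3934
z1+z2 = -5.5000 + 5.2000i
|z1+z2| = sqrt(57.29) = 7.5690
|z1|+|z2| = 8.6128 + 8.3934 = 17.0062

|z1+z2| = 7.5690 ≤ |z1|+|z2| = 17.0062 (verified)


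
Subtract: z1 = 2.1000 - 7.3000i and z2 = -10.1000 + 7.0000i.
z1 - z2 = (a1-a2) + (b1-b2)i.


Real: 2.1 + 10.1 = 12.2
Imag: -7.3 - 7 = -14.3

12.2000 - 14.3000i


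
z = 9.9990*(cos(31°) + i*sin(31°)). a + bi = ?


a = 9.9990*cos(31°) = 9.9990*0.85717 = 8.5708
b = 9.9990*sin(31°) = 9.9990*0.51504 = 5.1499

8.5708 + 5.1499i


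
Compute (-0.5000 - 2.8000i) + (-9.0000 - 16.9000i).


Real: -0.5 - 9 = -9.5
Imag: -2.8 - 16.9 = -19.7

-9.5000 - 19.7000i


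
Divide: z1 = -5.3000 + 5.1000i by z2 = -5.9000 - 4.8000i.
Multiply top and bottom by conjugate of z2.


Conjugate of z2 = -5.9000 + 4.8000i
Numerator: (-5.3000 + 5.1000i)(-5.9000 + 4.8000i) = 6.7900 - 55.5300i
Denominator: (-5.9)^2 + (-4.8)^2 = 57.85
Result = (6.7900 - 55.5300i)/57.85

0.1174 - 0.9599i


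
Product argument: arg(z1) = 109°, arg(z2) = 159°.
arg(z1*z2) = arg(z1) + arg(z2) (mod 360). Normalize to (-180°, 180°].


arg(z1*z2) = 109° + 159° = 268°
Normalized to (-180°, 180°]: -92°

-92°


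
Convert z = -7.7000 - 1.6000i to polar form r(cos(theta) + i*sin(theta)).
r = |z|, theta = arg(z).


r = sqrt(59.29+2.56) = sqrt(61.85) = 7.8645
theta = atan2(-1.6, -7.7) = -168.2614 degrees

r = 7.8645, theta = -168.2614 degrees


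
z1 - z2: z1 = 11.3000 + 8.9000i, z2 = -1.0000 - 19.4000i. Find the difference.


Real: 11.3 + 1 = 12.3
Imag: 8.9 + 19.4 = 28.3

12.3000 + 28.3000i


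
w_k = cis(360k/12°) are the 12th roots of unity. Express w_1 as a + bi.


Angle = 360*1/12 = 30°
a = cos(30°) = 0.8660
b = sin(30°) = 0.5000

0.8660 + 0.5000i


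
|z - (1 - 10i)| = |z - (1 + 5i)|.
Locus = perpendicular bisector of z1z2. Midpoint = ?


Equal distances means the locus is the perpendicular bisector of z1 and z2.
Midpoint = ((1+1)/2, (-10+5)/2) = (1.0000, -2.5000)

Perpendicular bisector through (1.0000, -2.5000)


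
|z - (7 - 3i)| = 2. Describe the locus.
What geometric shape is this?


|z - z0| = r is a circle with center z0 and radius r.
Center = (7, -3), radius = 2

Circle with center (7, -3) and radius 2


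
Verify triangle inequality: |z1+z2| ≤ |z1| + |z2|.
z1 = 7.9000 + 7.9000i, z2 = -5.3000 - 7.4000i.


|z1| = sqrt(7.9^2 + 7.9^2) = sqrt(124.82) = 11.1723
|z2| = sqrt((-5.3)^2 + (-7.4)^2) = sqrt(82.85) = 9.1022
z1+z2 = 2.6000 + 0.5000i
|z1+z2| = sqrt(7.01) = 2.6476
|z1|+|z2| = 11.1723 + 9.1022 = 20.2745

|z1+z2| = 2.6476 ≤ |z1|+|z2| = 20.2745 (verified)


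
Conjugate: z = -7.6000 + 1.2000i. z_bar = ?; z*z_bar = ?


z_bar = -7.6000 - 1.2000i
z*z_bar = (-7.6)^2 + 1.2^2 = 57.76 + 1.44 = 59.2

z_bar = -7.6000 - 1.2000i, z*z_bar = 59.2


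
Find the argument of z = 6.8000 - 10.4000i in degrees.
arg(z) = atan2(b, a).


Re = 6.8, Im = -10.4
arg = atan2(-10.4, 6.8) = -56.8215 degrees

arg(z) = -56.8215 degrees


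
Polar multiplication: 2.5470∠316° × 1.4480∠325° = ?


r = 2.5470 * 1.4480 = 3.6881
theta = 316° + 325° = 641° = 281° (mod 360)

3.6881 cis(281°)


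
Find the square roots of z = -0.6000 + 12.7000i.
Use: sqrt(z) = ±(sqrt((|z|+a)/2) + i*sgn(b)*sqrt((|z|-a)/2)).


|z| = sqrt(0.36+161.29) = 12.7142
sqrt((|z|+a)/2) = sqrt((12.7142+(-0.6))/2) = sqrt(6.0571) = 2.4611
sqrt((|z|-a)/2) = sqrt((12.7142-(-0.6))/2) = sqrt(6.6571) = 2.5801

±(2.4611 + 2.5801i) i.e. 2.4611 + 2.5801i and -2.4611 - 2.5801i


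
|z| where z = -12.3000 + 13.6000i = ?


|z| = sqrt((-12.3)^2 + 13.6^2) = sqrt(151.29 + 184.96) = sqrt(336.25) = 18.3371

|z| = 18.3371


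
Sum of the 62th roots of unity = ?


The sum of all 62th roots of unity is 0.
Geometric series: (1 - w^62)/(1 - w) = (1-1)/(1-w) = 0 since w^62 = 1, w ≠ 1.
Alternatively: coefficient of z^61 in z^62 - 1 is 0.

0


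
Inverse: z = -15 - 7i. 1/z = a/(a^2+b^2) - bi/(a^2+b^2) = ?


|z|^2 = 225+49 = 274
1/z = (-15 + 7i)/274

1/z = -0.0547 + 0.0255i


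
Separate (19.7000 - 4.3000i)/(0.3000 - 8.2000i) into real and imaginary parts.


Multiply by conjugate: (19.7000 - 4.3000i)(0.3000 + 8.2000i) / (0.3^2 + (-8.2)^2)
Numerator real = 19.7*0.3 - (4.3)*(-8.2) = 41.17
Numerator imag = -4.3*0.3 - 19.7*(-8.2) = 160.25
Denominator = 67.33
Re(z) = 41.17/67.33 = 0.6115
Im(z) = 160.25/67.33 = 2.3801

Re(z) = 0.6115, Im(z) = 2.3801


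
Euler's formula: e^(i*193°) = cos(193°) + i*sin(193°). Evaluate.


cos(193°) = -0.9744
sin(193°) = -0.2250

e^(i*193°) = -0.9744 - 0.2250i


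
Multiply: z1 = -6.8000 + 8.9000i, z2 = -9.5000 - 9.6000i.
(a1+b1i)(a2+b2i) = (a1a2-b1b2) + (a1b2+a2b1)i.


Real = -6.8*(-9.5) - 8.9*(-9.6) = 64.6 - (-85.44) = 150.04
Imag = -6.8*(-9.6) - (9.5)*8.9 = 65.28 - (84.55) = -19.27

150.0400 - 19.2700i


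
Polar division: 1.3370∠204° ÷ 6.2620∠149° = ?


r = 1.3370 / 6.2620 = 0.2135
theta = 204° - 149° = 55° = 55° (mod 360)

0.2135 cis(55°)


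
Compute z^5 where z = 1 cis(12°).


r^5 = 1^5 = 1
n*theta = 5*12° = 60° = 60° (mod 360)
a = 1*cos(60°) = 0.5000
b = 1*sin(60°) = 0.8660

1 cis(60°) = 0.5000 + 0.8660i


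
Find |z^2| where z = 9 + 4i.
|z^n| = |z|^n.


|z| = sqrt(81+16) = sqrt(97) = 9.8489
|z^2| = |z|^2 = (sqrt(97))^2 = 97

|z^2| = 97


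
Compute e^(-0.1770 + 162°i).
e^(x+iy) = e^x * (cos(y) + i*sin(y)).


e^-0.1770 = 0.8378
cos(162°) = -0.9511
sin(162°) = 0.309
Real = 0.8378*(-0.9511) = -0.7968
Imag = 0.8378*0.309 = 0.2589

-0.7968 + 0.2589i


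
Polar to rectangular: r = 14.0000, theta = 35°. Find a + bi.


a = 14.0000*cos(35°) = 14.0000*0.81915 = 11.4681
b = 14.0000*sin(35°) = 14.0000*0.57358 = 8.0301

11.4681 + 8.0301i


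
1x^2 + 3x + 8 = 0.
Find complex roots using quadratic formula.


disc = 3^2 - 4*1*8 = 9 - 32 = -23
sqrt(|disc|) = sqrt(23) = 4.7958
Real part = -3/(2*1) = -1.5000
Imag part = 4.7958/(2*1) = 2.3979

-1.5000 ± 2.3979i


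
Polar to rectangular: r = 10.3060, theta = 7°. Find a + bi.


a = 10.3060*cos(7°) = 10.3060*0.99255 = 10.2292
b = 10.3060*sin(7°) = 10.3060*0.12187 = 1.2560

10.2292 + 1.2560i


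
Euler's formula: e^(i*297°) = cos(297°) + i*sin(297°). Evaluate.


cos(297°) = 0.4540
sin(297°) = -0.8910

e^(i*297°) = 0.4540 - 0.8910i


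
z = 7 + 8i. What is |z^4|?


|z| = sqrt(49+64) = sqrt(113) = 10.6301
|z^4| = |z|^4 = (sqrt(113))^4 = 113^2 = 12769

|z^4| = 12769


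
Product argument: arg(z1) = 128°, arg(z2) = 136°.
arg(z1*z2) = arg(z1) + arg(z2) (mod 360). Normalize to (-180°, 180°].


arg(z1*z2) = 128° + 136° = 264°
Normalized to (-180°, 180°]: -96°

-96°


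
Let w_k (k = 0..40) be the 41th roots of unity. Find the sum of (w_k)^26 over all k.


The roots are w_k = w^k with w = e^(2*pi*i/41), and (w^k)^26 = (w^26)^k.
So S = 1 + u + u^2 + ... + u^(40) with u = w^26.
26 = 0*41 + 26, so 26 is not a multiple of 41: u = w^26 ≠ 1 (w is a primitive 41th root), while u^41 = (w^41)^26 = 1.
Geometric series: S = (1 - u^41)/(1 - u) = (1 - 1)/(1 - u) = 0

S = 0


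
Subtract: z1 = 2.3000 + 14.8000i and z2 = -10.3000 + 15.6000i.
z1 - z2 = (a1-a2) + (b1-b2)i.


Real: 2.3 + 10.3 = 12.6
Imag: 14.8 - 15.6 = -0.8

12.6000 - 0.8000i


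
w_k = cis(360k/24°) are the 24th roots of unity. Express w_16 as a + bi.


Angle = 360*16/24 = 240°
a = cos(240°) = -0.5000
b = sin(240°) = -0.8660

-0.5000 - 0.8660i


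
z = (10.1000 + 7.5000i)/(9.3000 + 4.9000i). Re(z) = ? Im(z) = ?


Multiply by conjugate: (10.1000 + 7.5000i)(9.3000 - 4.9000i) / (9.3^2 + 4.9^2)
Numerator real = 10.1*9.3 + 7.5*4.9 = 130.68
Numerator imag = 7.5*9.3 - 10.1*4.9 = 20.26
Denominator = 110.5
Re(z) = 130.68/110.5 = 1.1826
Im(z) = 20.26/110.5 = 0.1833

Re(z) = 1.1826, Im(z) = 0.1833
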